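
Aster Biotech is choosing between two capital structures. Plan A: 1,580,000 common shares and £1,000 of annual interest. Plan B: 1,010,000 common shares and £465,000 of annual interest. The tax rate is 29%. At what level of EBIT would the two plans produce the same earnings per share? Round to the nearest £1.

At indifference, (EBIT − 1,000)(1 − t)/1,580,000 = (EBIT − 465,000)(1 − t)/1,010,000.
The (1 − t) factor cancels: (EBIT − 1,000) × 1,010,000 = (EBIT − 465,000) × 1,580,000.
EBIT × (1,580,000 − 1,010,000) = 465,000 × 1,580,000 − 1,000 × 1,010,000 = 733,690,000,000, so EBIT = 733,690,000,000 ÷ 570,000 = 1,287,175.44.

£1,287,175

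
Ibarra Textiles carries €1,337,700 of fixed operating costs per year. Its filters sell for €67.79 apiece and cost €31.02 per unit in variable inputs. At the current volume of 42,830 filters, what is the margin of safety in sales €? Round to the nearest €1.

Unit CM = price − variable cost = €67.79 − €31.02 = €36.77. Break-even units = €1,337,700 ÷ €36.77 = 36,380.20; break-even revenue = 36,380.20 × €67.79 = €2,466,213.84.
Current sales = 42,830 × €67.79 = €2,903,445.70.
Margin of safety = €2,903,445.70 − €2,466,213.84 = €437,232.

€437,232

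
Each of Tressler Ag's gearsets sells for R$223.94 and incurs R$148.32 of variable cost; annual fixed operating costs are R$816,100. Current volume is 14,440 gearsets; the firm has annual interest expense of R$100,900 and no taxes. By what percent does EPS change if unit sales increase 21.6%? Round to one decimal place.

At 14,440 units, contribution = 14,440 × R$75.62 = R$1,091,952.80.
Subtracting fixed costs: EBIT = R$1,091,952.80 − R$816,100 = R$275,852.80.
Interest = R$100,900.00, so EBIT − I = R$174,952.80.
DCL = total CM / (EBIT − I) = R$1,091,952.80 / R$174,952.80 = 6.2414.
%ΔEPS = DCL × %ΔSales = 6.2414 × +21.6% = +134.8%.

+134.8%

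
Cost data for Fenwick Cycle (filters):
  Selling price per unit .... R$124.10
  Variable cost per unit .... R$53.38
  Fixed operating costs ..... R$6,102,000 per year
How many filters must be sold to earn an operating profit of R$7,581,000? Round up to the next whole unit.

Each unit contributes R$124.10 − R$53.38 = R$70.72.
Required volume = (fixed costs + target profit) ÷ CM = (R$6,102,000 + R$7,581,000) ÷ R$70.72 = 193,481.33, so 193,482 filters.

193,482 filters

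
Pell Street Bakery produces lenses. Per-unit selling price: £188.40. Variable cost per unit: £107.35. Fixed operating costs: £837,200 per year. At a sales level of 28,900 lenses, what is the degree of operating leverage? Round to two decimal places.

Contribution at this volume is 28,900 × £81.05 = £2,342,345.00.
EBIT = £2,342,345.00 − £837,200 = £1,505,145.00.
So DOL = total CM / EBIT = £2,342,345.00 / £1,505,145.00 = 1.5562.

1.56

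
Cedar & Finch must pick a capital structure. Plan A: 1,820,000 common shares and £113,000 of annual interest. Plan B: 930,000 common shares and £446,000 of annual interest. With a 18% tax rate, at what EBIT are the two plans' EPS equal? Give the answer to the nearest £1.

£793,966

Set EPS_A = EPS_B: (EBIT − £113,000)(1 − 0.18) ÷ 1,820,000 = (EBIT − £446,000)(1 − 0.18) ÷ 930,000.
The (1 − t) factor cancels: (EBIT − 113,000) × 930,000 = (EBIT − 446,000) × 1,820,000.
Solving, EBIT = (446,000·1,820,000 − 113,000·930,000) / (1,820,000 − 930,000) = 706,630,000,000 / 890,000 = 793,966.29.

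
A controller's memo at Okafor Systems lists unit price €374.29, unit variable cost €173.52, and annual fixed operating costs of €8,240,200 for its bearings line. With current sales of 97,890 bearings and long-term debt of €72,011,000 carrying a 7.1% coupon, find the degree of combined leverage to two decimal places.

3.12

Total contribution margin = 97,890 × €200.77 = €19,653,375.30.
Subtracting fixed costs: EBIT = €19,653,375.30 − €8,240,200 = €11,413,175.30. Interest = €5,112,781.00.
DOL = €19,653,375.30 ÷ €11,413,175.30 = 1.7220; DFL = €11,413,175.30 ÷ €6,300,394.30 = 1.8115.
DCL = DOL × DFL = 1.7220 × 1.8115 = 3.1194.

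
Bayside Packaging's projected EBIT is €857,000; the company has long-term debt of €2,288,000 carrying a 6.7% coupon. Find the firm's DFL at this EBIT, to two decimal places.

1.22

Annual interest charges come to €153,296.00.
Degree of financial leverage = EBIT / (EBIT − interest) = €857,000 / €703,704.00 = 1.2178.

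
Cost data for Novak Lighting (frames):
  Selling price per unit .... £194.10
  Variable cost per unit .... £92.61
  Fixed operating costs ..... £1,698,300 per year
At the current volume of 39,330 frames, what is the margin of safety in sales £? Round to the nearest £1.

£4,385,948

Contribution margin per unit = £194.10 − £92.61 = £101.49. Break-even units = £1,698,300 ÷ £101.49 = 16,733.67; break-even revenue = 16,733.67 × £194.10 = £3,248,005.03.
Current sales = 39,330 × £194.10 = £7,633,953.00.
Margin of safety = £7,633,953.00 − £3,248,005.03 = £4,385,948.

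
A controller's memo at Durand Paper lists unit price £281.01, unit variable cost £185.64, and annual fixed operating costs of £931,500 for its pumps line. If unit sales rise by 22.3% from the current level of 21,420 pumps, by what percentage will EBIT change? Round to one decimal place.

Total contribution margin = 21,420 × £95.37 = £2,042,825.40.
EBIT = £2,042,825.40 − £931,500 = £1,111,325.40.
DOL = contribution ÷ EBIT = £2,042,825.40 ÷ £1,111,325.40 = 1.8382.
Operating income changes by 1.8382 × +22.3% = +41.0%.

+41.0%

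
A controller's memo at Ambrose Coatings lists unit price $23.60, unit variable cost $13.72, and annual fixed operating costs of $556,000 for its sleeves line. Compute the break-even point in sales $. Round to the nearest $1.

$1,328,097

CM per unit = $23.60 − $13.72 = $9.88; CM ratio = $9.88 / $23.60 = 0.4186.
Break-even revenue = fixed costs × price ÷ CM = $556,000 × $23.60 ÷ $9.88 = $1,328,097.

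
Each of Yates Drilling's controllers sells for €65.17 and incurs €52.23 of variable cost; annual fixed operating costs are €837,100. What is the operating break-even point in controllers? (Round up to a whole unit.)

64,691 controllers

Each unit contributes €65.17 − €52.23 = €12.94.
Break-even volume = fixed costs ÷ CM per unit = €837,100 ÷ €12.94 = 64,690.88, so 64,691 controllers.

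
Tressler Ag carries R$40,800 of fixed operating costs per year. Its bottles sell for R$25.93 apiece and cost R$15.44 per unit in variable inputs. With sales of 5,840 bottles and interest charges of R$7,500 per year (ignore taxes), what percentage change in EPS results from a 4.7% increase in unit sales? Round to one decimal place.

+22.2%

At 5,840 units, contribution = 5,840 × R$10.49 = R$61,261.60.
Subtracting fixed costs: EBIT = R$61,261.60 − R$40,800 = R$20,461.60.
After interest of R$7,500.00, pre-tax earnings = R$12,961.60.
DCL = total CM / (EBIT − I) = R$61,261.60 / R$12,961.60 = 4.7264.
EPS therefore changes by 4.7264 × (+4.7%) = +22.2%.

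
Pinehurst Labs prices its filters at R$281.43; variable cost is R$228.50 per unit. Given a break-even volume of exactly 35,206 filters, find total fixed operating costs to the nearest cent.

R$1,863,453.58

Contribution margin per unit = R$281.43 − R$228.50 = R$52.93.
Fixed costs = break-even units × CM = 35,206 × R$52.93 = R$1,863,453.58.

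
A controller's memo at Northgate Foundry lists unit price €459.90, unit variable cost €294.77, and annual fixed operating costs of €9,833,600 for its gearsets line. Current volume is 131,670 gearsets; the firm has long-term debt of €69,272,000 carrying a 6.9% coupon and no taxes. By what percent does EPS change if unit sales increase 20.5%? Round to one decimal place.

+62.5%

Total contribution margin = 131,670 × €165.13 = €21,742,667.10.
EBIT = €21,742,667.10 − €9,833,600 = €11,909,067.10.
After interest of €4,779,768.00, pre-tax earnings = €7,129,299.10.
Degree of combined leverage = contribution ÷ (EBIT − I) = €21,742,667.10 ÷ €7,129,299.10 = 3.0498.
EPS therefore changes by 3.0498 × (+20.5%) = +62.5%.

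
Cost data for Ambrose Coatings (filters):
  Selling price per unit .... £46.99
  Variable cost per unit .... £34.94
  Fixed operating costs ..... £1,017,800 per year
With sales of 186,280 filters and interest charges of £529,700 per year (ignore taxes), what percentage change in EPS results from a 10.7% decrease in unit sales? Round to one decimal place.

Total contribution margin = 186,280 × £12.05 = £2,244,674.00.
EBIT = £2,244,674.00 − £1,017,800 = £1,226,874.00.
Interest = £529,700.00, so EBIT − I = £697,174.00.
DCL = total CM / (EBIT − I) = £2,244,674.00 / £697,174.00 = 3.2197.
%ΔEPS = DCL × %ΔSales = 3.2197 × -10.7% = -34.5%.

-34.5%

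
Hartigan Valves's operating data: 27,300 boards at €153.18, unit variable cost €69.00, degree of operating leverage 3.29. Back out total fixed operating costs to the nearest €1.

€1,599,599

At 27,300 units, contribution = 27,300 × €84.18 = €2,298,114.00.
Since DOL = CM ÷ EBIT, EBIT = €2,298,114.00 ÷ 3.29 = €698,514.89.
And FC = contribution − EBIT = €2,298,114.00 − €698,514.89 = €1,599,599.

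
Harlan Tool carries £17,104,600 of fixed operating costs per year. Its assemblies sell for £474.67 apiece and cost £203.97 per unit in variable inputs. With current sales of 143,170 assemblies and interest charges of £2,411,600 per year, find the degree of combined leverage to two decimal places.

Contribution at this volume is 143,170 × £270.70 = £38,756,119.00.
Operating income = contribution − fixed costs = £38,756,119.00 − £17,104,600 = £21,651,519.00. Interest = £2,411,600.00, so EBIT − I = £19,239,919.00.
Degree of total leverage = total CM / (EBIT − interest) = £38,756,119.00 / £19,239,919.00 = 2.0144.

2.01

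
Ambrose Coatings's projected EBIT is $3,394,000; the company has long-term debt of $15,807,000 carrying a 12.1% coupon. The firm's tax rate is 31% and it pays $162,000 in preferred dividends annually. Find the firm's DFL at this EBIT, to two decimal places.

Annual interest charges come to $1,912,647.00.
Pre-tax preferred-dividend burden = $162,000 ÷ (1 − 0.31) = $234,782.61.
DFL = EBIT ÷ [EBIT − I − D_p/(1−t)] = $3,394,000 ÷ [$3,394,000 − $1,912,647.00 − $234,782.61] = $3,394,000 ÷ $1,246,570.39 = 2.7227.

2.72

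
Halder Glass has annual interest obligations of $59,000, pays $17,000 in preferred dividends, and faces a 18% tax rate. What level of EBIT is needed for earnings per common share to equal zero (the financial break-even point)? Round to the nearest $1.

$79,732

Preferred dividends are paid after tax, so their pre-tax equivalent is $17,000 ÷ (1 − 0.18) = $20,731.71.
Financial break-even EBIT = interest + D_p ÷ (1 − t) = $59,000 + $20,731.71 = $79,731.71.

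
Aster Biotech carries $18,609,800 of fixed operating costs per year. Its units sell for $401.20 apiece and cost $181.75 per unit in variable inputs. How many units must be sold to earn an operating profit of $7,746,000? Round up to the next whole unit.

120,100 units

Contribution margin per unit = $401.20 − $181.75 = $219.45.
Need Q such that Q × $219.45 − $18,609,800 = $7,746,000, i.e. Q = $26,355,800 / $219.45 = 120,099.34 → 120,100.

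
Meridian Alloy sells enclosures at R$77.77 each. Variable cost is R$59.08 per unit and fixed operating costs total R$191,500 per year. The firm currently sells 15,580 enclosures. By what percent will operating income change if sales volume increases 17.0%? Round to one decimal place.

+49.7%

At 15,580 units, contribution = 15,580 × R$18.69 = R$291,190.20.
Subtracting fixed costs: EBIT = R$291,190.20 − R$191,500 = R$99,690.20.
Degree of operating leverage = R$291,190.20 / R$99,690.20 = 2.9210.
So EBIT moves 2.9210 × (+17.0%) = +49.7%.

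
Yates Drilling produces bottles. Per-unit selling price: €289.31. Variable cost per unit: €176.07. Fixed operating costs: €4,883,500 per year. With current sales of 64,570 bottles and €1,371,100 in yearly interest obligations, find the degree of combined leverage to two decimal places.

At 64,570 units, contribution = 64,570 × €113.24 = €7,311,906.80.
Operating income = contribution − fixed costs = €7,311,906.80 − €4,883,500 = €2,428,406.80. Interest = €1,371,100.00, so EBIT − I = €1,057,306.80.
Degree of total leverage = total CM / (EBIT − interest) = €7,311,906.80 / €1,057,306.80 = 6.9156.

6.92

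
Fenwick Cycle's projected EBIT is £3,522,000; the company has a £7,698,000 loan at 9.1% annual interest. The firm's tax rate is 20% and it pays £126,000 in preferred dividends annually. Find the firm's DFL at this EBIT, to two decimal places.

Annual interest charges come to £700,518.00.
Preferred dividends grossed up pre-tax: £126,000 / (1 − 0.20) = £157,500.00.
DFL = EBIT ÷ [EBIT − I − D_p/(1−t)] = £3,522,000 ÷ [£3,522,000 − £700,518.00 − £157,500.00] = £3,522,000 ÷ £2,663,982.00 = 1.3221.

1.32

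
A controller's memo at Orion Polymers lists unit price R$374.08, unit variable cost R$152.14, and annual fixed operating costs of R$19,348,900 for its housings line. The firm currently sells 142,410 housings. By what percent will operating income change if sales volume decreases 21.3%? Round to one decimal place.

-54.9%

Total contribution margin = 142,410 × R$221.94 = R$31,606,475.40.
Operating income = contribution − fixed costs = R$31,606,475.40 − R$19,348,900 = R$12,257,575.40.
Degree of operating leverage = R$31,606,475.40 / R$12,257,575.40 = 2.5785.
%ΔEBIT = DOL × %ΔSales = 2.5785 × -21.3% = -54.9%.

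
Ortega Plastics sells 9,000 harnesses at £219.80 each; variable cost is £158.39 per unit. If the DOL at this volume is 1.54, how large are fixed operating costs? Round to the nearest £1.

£193,800

Total contribution margin = 9,000 × £61.41 = £552,690.00.
DOL = contribution / EBIT, so EBIT = £552,690.00 / 1.54 = £358,889.61.
Fixed costs = CM − EBIT = £552,690.00 − £358,889.61 = £193,800.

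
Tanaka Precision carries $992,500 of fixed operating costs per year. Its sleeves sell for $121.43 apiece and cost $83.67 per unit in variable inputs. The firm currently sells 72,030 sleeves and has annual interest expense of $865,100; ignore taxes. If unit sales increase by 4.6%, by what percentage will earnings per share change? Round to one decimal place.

Total contribution margin = 72,030 × $37.76 = $2,719,852.80.
Operating income = contribution − fixed costs = $2,719,852.80 − $992,500 = $1,727,352.80.
Interest = $865,100.00, so EBIT − I = $862,252.80.
DCL = total CM / (EBIT − I) = $2,719,852.80 / $862,252.80 = 3.1544.
%ΔEPS = DCL × %ΔSales = 3.1544 × +4.6% = +14.5%.

+14.5%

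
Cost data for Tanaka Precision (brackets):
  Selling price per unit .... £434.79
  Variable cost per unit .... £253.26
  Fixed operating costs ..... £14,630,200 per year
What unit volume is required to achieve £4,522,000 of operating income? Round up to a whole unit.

105,505 brackets

Unit CM = price − variable cost = £434.79 − £253.26 = £181.53.
Units = (FC + target) / CM = (£14,630,200 + £4,522,000) / £181.53 = 105,504.32, so 105,505 brackets.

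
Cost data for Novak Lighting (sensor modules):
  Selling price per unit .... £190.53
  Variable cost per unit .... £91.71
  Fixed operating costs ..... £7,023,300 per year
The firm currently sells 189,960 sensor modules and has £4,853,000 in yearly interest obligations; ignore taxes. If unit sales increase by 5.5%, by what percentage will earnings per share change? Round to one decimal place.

Total contribution margin = 189,960 × £98.82 = £18,771,847.20.
EBIT = £18,771,847.20 − £7,023,300 = £11,748,547.20.
Interest = £4,853,000.00, so EBIT − I = £6,895,547.20.
Degree of combined leverage = contribution ÷ (EBIT − I) = £18,771,847.20 ÷ £6,895,547.20 = 2.7223.
%ΔEPS = DCL × %ΔSales = 2.7223 × +5.5% = +15.0%.

+15.0%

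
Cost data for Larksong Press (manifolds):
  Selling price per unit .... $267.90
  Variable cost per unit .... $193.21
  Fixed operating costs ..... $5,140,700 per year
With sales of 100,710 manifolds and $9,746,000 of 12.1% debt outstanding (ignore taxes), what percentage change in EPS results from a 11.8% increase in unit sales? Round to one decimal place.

+73.8%

Contribution at this volume is 100,710 × $74.69 = $7,522,029.90.
Operating income = contribution − fixed costs = $7,522,029.90 − $5,140,700 = $2,381,329.90.
After interest of $1,179,266.00, pre-tax earnings = $1,202,063.90.
DCL = total CM / (EBIT − I) = $7,522,029.90 / $1,202,063.90 = 6.2576.
EPS therefore changes by 6.2576 × (+11.8%) = +73.8%.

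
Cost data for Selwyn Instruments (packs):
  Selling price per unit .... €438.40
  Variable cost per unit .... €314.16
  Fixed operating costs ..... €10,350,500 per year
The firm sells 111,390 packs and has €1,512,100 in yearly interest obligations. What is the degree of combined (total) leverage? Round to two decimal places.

At 111,390 units, contribution = 111,390 × €124.24 = €13,839,093.60.
Subtracting fixed costs: EBIT = €13,839,093.60 − €10,350,500 = €3,488,593.60. Interest = €1,512,100.00, so EBIT − I = €1,976,493.60.
Degree of total leverage = total CM / (EBIT − interest) = €13,839,093.60 / €1,976,493.60 = 7.0018.

7.00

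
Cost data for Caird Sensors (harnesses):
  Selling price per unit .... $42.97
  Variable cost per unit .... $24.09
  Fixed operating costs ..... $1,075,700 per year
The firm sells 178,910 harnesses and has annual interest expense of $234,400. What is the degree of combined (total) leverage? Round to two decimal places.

At 178,910 units, contribution = 178,910 × $18.88 = $3,377,820.80.
EBIT = $3,377,820.80 − $1,075,700 = $2,302,120.80. Interest = $234,400.00, so EBIT − I = $2,067,720.80.
DCL = contribution ÷ (EBIT − I) = $3,377,820.80 ÷ $2,067,720.80 = 1.6336.

1.63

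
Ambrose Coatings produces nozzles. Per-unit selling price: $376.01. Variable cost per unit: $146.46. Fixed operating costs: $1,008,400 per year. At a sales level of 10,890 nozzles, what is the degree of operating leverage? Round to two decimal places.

Total contribution margin = 10,890 × $229.55 = $2,499,799.50.
Subtracting fixed costs: EBIT = $2,499,799.50 − $1,008,400 = $1,491,399.50.
So DOL = total CM / EBIT = $2,499,799.50 / $1,491,399.50 = 1.6761.

1.68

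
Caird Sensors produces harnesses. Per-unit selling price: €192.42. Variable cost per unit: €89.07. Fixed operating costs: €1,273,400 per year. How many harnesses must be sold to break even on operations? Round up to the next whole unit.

Unit CM = price − variable cost = €192.42 − €89.07 = €103.35.
Break-even Q = €1,273,400 / €103.35 = 12,321.24 → 12,322 harnesses.

12,322 harnesses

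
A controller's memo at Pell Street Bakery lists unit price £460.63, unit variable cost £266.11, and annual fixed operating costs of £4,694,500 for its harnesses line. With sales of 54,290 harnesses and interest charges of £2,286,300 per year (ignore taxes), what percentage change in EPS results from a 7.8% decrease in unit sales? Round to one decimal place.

At 54,290 units, contribution = 54,290 × £194.52 = £10,560,490.80.
Operating income = contribution − fixed costs = £10,560,490.80 − £4,694,500 = £5,865,990.80.
After interest of £2,286,300.00, pre-tax earnings = £3,579,690.80.
Degree of combined leverage = contribution ÷ (EBIT − I) = £10,560,490.80 ÷ £3,579,690.80 = 2.9501.
EPS therefore changes by 2.9501 × (-7.8%) = -23.0%.

-23.0%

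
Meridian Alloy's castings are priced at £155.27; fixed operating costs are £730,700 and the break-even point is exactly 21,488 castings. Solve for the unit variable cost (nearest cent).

Contribution per unit must be FC / Q = £730,700 / 21,488 = £34.0050.
Variable cost per unit = £155.27 − £34.0050 = £121.26.

£121.26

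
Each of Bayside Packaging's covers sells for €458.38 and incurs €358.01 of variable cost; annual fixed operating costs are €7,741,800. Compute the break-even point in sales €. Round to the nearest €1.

Contribution margin per unit = €458.38 − €358.01 = €100.37, a CM ratio of €100.37 ÷ €458.38 = 0.2190.
Break-even sales = FC ÷ CM ratio = €7,741,800 × €458.38 / €100.37 = €35,356,045.

€35,356,045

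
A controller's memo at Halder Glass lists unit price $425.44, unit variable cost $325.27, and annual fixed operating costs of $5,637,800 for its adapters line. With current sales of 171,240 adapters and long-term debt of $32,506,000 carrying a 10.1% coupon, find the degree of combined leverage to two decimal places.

Total contribution margin = 171,240 × $100.17 = $17,153,110.80.
Subtracting fixed costs: EBIT = $17,153,110.80 − $5,637,800 = $11,515,310.80. Interest = $3,283,106.00.
DOL = $17,153,110.80 ÷ $11,515,310.80 = 1.4896; DFL = $11,515,310.80 ÷ $8,232,204.80 = 1.3988.
DCL = DOL × DFL = 1.4896 × 1.3988 = 2.0837.

2.08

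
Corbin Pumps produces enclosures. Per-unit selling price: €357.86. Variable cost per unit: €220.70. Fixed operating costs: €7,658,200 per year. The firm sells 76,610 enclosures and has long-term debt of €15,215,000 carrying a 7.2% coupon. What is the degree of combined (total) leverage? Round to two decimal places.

Contribution at this volume is 76,610 × €137.16 = €10,507,827.60.
EBIT = €10,507,827.60 − €7,658,200 = €2,849,627.60. Interest = €1,095,480.00, so EBIT − I = €1,754,147.60.
DCL = contribution ÷ (EBIT − I) = €10,507,827.60 ÷ €1,754,147.60 = 5.9903.

5.99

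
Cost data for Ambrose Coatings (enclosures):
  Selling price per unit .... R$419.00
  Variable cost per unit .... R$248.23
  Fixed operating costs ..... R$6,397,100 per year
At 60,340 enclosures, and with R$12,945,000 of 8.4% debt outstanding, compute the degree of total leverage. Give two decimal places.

Total contribution margin = 60,340 × R$170.77 = R$10,304,261.80.
Subtracting fixed costs: EBIT = R$10,304,261.80 − R$6,397,100 = R$3,907,161.80. Interest = R$1,087,380.00, so EBIT − I = R$2,819,781.80.
DCL = contribution ÷ (EBIT − I) = R$10,304,261.80 ÷ R$2,819,781.80 = 3.6543.

3.65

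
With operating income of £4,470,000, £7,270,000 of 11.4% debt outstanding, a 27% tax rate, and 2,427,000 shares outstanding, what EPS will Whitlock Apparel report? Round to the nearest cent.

Pre-tax income = £4,470,000 − £828,780.00 = £3,641,220.00.
Net income = £3,641,220.00 × (1 − 0.27) = £2,658,090.60.
EPS = £2,658,090.60 ÷ 2,427,000 = £1.10.

£1.10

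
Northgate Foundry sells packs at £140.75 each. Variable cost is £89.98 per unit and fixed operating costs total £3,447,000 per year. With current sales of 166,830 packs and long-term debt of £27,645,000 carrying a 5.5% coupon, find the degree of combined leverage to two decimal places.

Contribution at this volume is 166,830 × £50.77 = £8,469,959.10.
Subtracting fixed costs: EBIT = £8,469,959.10 − £3,447,000 = £5,022,959.10. Interest = £1,520,475.00, so EBIT − I = £3,502,484.10.
Degree of total leverage = total CM / (EBIT − interest) = £8,469,959.10 / £3,502,484.10 = 2.4183.

2.42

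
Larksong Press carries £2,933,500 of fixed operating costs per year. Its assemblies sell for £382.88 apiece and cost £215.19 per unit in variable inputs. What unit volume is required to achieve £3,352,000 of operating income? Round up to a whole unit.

37,483 assemblies

Contribution margin per unit = £382.88 − £215.19 = £167.69.
Need Q such that Q × £167.69 − £2,933,500 = £3,352,000, i.e. Q = £6,285,500 / £167.69 = 37,482.86 → 37,483.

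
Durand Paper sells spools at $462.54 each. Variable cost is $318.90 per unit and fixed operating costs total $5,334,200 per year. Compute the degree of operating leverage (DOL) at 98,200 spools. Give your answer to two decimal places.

1.61

Contribution at this volume is 98,200 × $143.64 = $14,105,448.00.
EBIT = $14,105,448.00 − $5,334,200 = $8,771,248.00.
So DOL = total CM / EBIT = $14,105,448.00 / $8,771,248.00 = 1.6081.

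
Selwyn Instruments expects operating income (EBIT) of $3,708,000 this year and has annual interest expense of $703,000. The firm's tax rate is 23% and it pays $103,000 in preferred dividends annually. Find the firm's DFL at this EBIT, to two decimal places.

Interest = $703,000.00.
Pre-tax preferred-dividend burden = $103,000 ÷ (1 − 0.23) = $133,766.23.
DFL = EBIT ÷ [EBIT − I − D_p/(1−t)] = $3,708,000 ÷ [$3,708,000 − $703,000.00 − $133,766.23] = $3,708,000 ÷ $2,871,233.77 = 1.2914.

1.29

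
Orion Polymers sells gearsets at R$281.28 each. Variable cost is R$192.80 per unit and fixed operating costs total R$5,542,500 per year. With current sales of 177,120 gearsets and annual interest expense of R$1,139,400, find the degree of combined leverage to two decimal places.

1.74

At 177,120 units, contribution = 177,120 × R$88.48 = R$15,671,577.60.
EBIT = R$15,671,577.60 − R$5,542,500 = R$10,129,077.60. Interest = R$1,139,400.00.
DOL = R$15,671,577.60 ÷ R$10,129,077.60 = 1.5472; DFL = R$10,129,077.60 ÷ R$8,989,677.60 = 1.1267.
DCL = DOL × DFL = 1.5472 × 1.1267 = 1.7432.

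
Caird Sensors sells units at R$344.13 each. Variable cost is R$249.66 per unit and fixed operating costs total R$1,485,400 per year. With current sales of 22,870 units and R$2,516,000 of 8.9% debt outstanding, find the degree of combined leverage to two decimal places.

4.79

Total contribution margin = 22,870 × R$94.47 = R$2,160,528.90.
Subtracting fixed costs: EBIT = R$2,160,528.90 − R$1,485,400 = R$675,128.90. Interest = R$223,924.00, so EBIT − I = R$451,204.90.
DCL = contribution ÷ (EBIT − I) = R$2,160,528.90 ÷ R$451,204.90 = 4.7884.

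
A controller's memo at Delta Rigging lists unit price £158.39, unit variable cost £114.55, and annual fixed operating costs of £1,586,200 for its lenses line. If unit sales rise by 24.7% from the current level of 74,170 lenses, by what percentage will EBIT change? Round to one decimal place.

Contribution at this volume is 74,170 × £43.84 = £3,251,612.80.
EBIT = £3,251,612.80 − £1,586,200 = £1,665,412.80.
DOL = contribution ÷ EBIT = £3,251,612.80 ÷ £1,665,412.80 = 1.9524.
So EBIT moves 1.9524 × (+24.7%) = +48.2%.

+48.2%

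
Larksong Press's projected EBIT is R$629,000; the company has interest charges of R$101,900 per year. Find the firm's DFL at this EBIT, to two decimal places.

1.19

Annual interest charges come to R$101,900.00.
DFL = EBIT ÷ (EBIT − I) = R$629,000 ÷ (R$629,000 − R$101,900.00) = R$629,000 ÷ R$527,100.00 = 1.1933.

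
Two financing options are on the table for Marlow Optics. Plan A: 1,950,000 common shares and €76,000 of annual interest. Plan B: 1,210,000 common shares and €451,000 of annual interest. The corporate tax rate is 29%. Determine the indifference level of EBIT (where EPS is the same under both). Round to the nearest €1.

€1,064,176

Set EPS_A = EPS_B: (EBIT − €76,000)(1 − 0.29) ÷ 1,950,000 = (EBIT − €451,000)(1 − 0.29) ÷ 1,210,000.
Cancelling (1 − t) and cross-multiplying: 1,210,000·(EBIT − 76,000) = 1,950,000·(EBIT − 451,000).
EBIT × (1,950,000 − 1,210,000) = 451,000 × 1,950,000 − 76,000 × 1,210,000 = 787,490,000,000, so EBIT = 787,490,000,000 ÷ 740,000 = 1,064,175.68.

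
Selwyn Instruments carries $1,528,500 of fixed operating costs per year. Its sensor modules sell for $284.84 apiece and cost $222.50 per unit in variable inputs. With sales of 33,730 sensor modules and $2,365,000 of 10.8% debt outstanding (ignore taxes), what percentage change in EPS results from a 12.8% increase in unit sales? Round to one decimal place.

At 33,730 units, contribution = 33,730 × $62.34 = $2,102,728.20.
Subtracting fixed costs: EBIT = $2,102,728.20 − $1,528,500 = $574,228.20.
After interest of $255,420.00, pre-tax earnings = $318,808.20.
Degree of combined leverage = contribution ÷ (EBIT − I) = $2,102,728.20 ÷ $318,808.20 = 6.5956.
%ΔEPS = DCL × %ΔSales = 6.5956 × +12.8% = +84.4%.

+84.4%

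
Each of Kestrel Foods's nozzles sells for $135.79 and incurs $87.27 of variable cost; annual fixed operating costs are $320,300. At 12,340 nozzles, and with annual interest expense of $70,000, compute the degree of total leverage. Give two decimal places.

Contribution at this volume is 12,340 × $48.52 = $598,736.80.
EBIT = $598,736.80 − $320,300 = $278,436.80. Interest = $70,000.00.
DOL = $598,736.80 ÷ $278,436.80 = 2.1504; DFL = $278,436.80 ÷ $208,436.80 = 1.3358.
Combined leverage = 2.1504 × 1.3358 = 2.8725.

2.87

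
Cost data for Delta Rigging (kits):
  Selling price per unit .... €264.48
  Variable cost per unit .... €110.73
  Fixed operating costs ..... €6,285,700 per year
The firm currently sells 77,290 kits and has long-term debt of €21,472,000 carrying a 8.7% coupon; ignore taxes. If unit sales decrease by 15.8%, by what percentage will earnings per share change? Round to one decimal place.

Total contribution margin = 77,290 × €153.75 = €11,883,337.50.
Subtracting fixed costs: EBIT = €11,883,337.50 − €6,285,700 = €5,597,637.50.
After interest of €1,868,064.00, pre-tax earnings = €3,729,573.50.
Degree of combined leverage = contribution ÷ (EBIT − I) = €11,883,337.50 ÷ €3,729,573.50 = 3.1862.
%ΔEPS = DCL × %ΔSales = 3.1862 × -15.8% = -50.3%.

-50.3%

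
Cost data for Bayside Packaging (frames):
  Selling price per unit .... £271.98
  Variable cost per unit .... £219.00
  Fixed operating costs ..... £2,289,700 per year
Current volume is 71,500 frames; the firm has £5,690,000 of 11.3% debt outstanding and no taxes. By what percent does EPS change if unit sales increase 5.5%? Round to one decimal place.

+24.4%

Contribution at this volume is 71,500 × £52.98 = £3,788,070.00.
EBIT = £3,788,070.00 − £2,289,700 = £1,498,370.00.
Interest = £642,970.00, so EBIT − I = £855,400.00.
Degree of combined leverage = contribution ÷ (EBIT − I) = £3,788,070.00 ÷ £855,400.00 = 4.4284.
EPS therefore changes by 4.4284 × (+5.5%) = +24.4%.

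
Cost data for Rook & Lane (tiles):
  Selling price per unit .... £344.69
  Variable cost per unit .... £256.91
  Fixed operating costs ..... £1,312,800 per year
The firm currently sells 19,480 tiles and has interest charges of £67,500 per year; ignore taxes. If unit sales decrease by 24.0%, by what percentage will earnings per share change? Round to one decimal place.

At 19,480 units, contribution = 19,480 × £87.78 = £1,709,954.40.
EBIT = £1,709,954.40 − £1,312,800 = £397,154.40.
After interest of £67,500.00, pre-tax earnings = £329,654.40.
Degree of combined leverage = contribution ÷ (EBIT − I) = £1,709,954.40 ÷ £329,654.40 = 5.1871.
%ΔEPS = DCL × %ΔSales = 5.1871 × -24.0% = -124.5%.

-124.5%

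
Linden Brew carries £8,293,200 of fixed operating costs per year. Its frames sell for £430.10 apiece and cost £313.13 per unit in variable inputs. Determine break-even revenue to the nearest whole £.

Contribution margin per unit = £430.10 − £313.13 = £116.97, a CM ratio of £116.97 ÷ £430.10 = 0.2720.
Break-even sales = FC ÷ CM ratio = £8,293,200 × £430.10 / £116.97 = £30,494,189.

£30,494,189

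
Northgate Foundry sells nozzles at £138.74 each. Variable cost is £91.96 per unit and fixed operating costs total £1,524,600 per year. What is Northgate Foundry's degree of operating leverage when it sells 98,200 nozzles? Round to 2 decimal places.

Contribution at this volume is 98,200 × £46.78 = £4,593,796.00.
Subtracting fixed costs: EBIT = £4,593,796.00 − £1,524,600 = £3,069,196.00.
DOL = contribution ÷ EBIT = £4,593,796.00 ÷ £3,069,196.00 = 1.4967.

1.50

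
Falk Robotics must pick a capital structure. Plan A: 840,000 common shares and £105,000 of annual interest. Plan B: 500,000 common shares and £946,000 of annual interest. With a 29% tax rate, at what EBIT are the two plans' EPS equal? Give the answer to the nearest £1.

£2,182,765

Set EPS_A = EPS_B: (EBIT − £105,000)(1 − 0.29) ÷ 840,000 = (EBIT − £946,000)(1 − 0.29) ÷ 500,000.
Cancelling (1 − t) and cross-multiplying: 500,000·(EBIT − 105,000) = 840,000·(EBIT − 946,000).
EBIT × (840,000 − 500,000) = 946,000 × 840,000 − 105,000 × 500,000 = 742,140,000,000, so EBIT = 742,140,000,000 ÷ 340,000 = 2,182,764.71.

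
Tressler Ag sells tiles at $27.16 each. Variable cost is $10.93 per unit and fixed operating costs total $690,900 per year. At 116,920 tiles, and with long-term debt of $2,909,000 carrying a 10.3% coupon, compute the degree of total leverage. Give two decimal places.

2.09

Contribution at this volume is 116,920 × $16.23 = $1,897,611.60.
EBIT = $1,897,611.60 − $690,900 = $1,206,711.60. Interest = $299,627.00, so EBIT − I = $907,084.60.
DCL = contribution ÷ (EBIT − I) = $1,897,611.60 ÷ $907,084.60 = 2.0920.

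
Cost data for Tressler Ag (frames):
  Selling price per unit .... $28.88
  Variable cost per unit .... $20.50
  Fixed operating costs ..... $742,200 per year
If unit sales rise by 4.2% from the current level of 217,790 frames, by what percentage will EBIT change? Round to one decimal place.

+7.1%

At 217,790 units, contribution = 217,790 × $8.38 = $1,825,080.20.
Subtracting fixed costs: EBIT = $1,825,080.20 − $742,200 = $1,082,880.20.
Degree of operating leverage = $1,825,080.20 / $1,082,880.20 = 1.6854.
%ΔEBIT = DOL × %ΔSales = 1.6854 × +4.2% = +7.1%.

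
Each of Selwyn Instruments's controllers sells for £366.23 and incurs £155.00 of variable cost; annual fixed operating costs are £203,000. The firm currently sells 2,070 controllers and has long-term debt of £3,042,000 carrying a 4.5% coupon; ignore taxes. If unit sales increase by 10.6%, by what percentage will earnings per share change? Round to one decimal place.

Contribution at this volume is 2,070 × £211.23 = £437,246.10.
Operating income = contribution − fixed costs = £437,246.10 − £203,000 = £234,246.10.
After interest of £136,890.00, pre-tax earnings = £97,356.10.
Degree of combined leverage = contribution ÷ (EBIT − I) = £437,246.10 ÷ £97,356.10 = 4.4912.
%ΔEPS = DCL × %ΔSales = 4.4912 × +10.6% = +47.6%.

+47.6%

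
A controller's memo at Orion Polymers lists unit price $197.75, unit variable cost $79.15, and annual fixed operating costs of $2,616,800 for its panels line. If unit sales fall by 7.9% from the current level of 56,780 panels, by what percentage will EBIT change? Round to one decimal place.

Total contribution margin = 56,780 × $118.60 = $6,734,108.00.
Operating income = contribution − fixed costs = $6,734,108.00 − $2,616,800 = $4,117,308.00.
Degree of operating leverage = $6,734,108.00 / $4,117,308.00 = 1.6356.
So EBIT moves 1.6356 × (-7.9%) = -12.9%.

-12.9%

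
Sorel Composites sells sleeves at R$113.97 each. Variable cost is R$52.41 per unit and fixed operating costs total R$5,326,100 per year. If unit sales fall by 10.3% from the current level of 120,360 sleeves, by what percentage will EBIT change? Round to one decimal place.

-36.6%

Total contribution margin = 120,360 × R$61.56 = R$7,409,361.60.
EBIT = R$7,409,361.60 − R$5,326,100 = R$2,083,261.60.
So DOL = total CM / EBIT = R$7,409,361.60 / R$2,083,261.60 = 3.5566.
So EBIT moves 3.5566 × (-10.3%) = -36.6%.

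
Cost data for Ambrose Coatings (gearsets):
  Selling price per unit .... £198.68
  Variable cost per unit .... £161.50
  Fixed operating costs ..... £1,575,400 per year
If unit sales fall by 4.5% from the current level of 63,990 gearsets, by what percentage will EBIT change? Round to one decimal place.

Total contribution margin = 63,990 × £37.18 = £2,379,148.20.
EBIT = £2,379,148.20 − £1,575,400 = £803,748.20.
Degree of operating leverage = £2,379,148.20 / £803,748.20 = 2.9601.
Operating income changes by 2.9601 × -4.5% = -13.3%.

-13.3%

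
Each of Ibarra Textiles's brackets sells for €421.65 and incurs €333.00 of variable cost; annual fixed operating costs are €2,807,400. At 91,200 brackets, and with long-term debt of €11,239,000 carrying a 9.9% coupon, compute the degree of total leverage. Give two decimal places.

1.94

At 91,200 units, contribution = 91,200 × €88.65 = €8,084,880.00.
Operating income = contribution − fixed costs = €8,084,880.00 − €2,807,400 = €5,277,480.00. Interest = €1,112,661.00, so EBIT − I = €4,164,819.00.
Degree of total leverage = total CM / (EBIT − interest) = €8,084,880.00 / €4,164,819.00 = 1.9412.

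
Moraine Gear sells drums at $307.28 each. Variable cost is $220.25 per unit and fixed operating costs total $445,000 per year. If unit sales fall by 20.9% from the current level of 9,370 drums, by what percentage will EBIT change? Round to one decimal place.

At 9,370 units, contribution = 9,370 × $87.03 = $815,471.10.
Operating income = contribution − fixed costs = $815,471.10 − $445,000 = $370,471.10.
So DOL = total CM / EBIT = $815,471.10 / $370,471.10 = 2.2012.
Operating income changes by 2.2012 × -20.9% = -46.0%.

-46.0%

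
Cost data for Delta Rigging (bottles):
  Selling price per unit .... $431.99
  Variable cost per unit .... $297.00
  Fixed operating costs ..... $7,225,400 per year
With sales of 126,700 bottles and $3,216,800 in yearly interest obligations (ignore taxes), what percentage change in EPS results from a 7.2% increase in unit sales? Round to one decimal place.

Contribution at this volume is 126,700 × $134.99 = $17,103,233.00.
EBIT = $17,103,233.00 − $7,225,400 = $9,877,833.00.
After interest of $3,216,800.00, pre-tax earnings = $6,661,033.00.
Degree of combined leverage = contribution ÷ (EBIT − I) = $17,103,233.00 ÷ $6,661,033.00 = 2.5677.
%ΔEPS = DCL × %ΔSales = 2.5677 × +7.2% = +18.5%.

+18.5%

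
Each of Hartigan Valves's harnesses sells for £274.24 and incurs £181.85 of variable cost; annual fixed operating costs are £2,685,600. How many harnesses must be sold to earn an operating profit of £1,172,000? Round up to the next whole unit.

Contribution margin per unit = £274.24 − £181.85 = £92.39.
Need Q such that Q × £92.39 − £2,685,600 = £1,172,000, i.e. Q = £3,857,600 / £92.39 = 41,753.44 → 41,754.

41,754 harnesses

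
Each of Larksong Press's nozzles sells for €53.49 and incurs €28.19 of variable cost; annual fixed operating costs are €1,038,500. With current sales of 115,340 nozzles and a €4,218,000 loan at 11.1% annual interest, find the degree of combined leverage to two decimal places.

2.07

Total contribution margin = 115,340 × €25.30 = €2,918,102.00.
EBIT = €2,918,102.00 − €1,038,500 = €1,879,602.00. Interest = €468,198.00.
DOL = €2,918,102.00 ÷ €1,879,602.00 = 1.5525; DFL = €1,879,602.00 ÷ €1,411,404.00 = 1.3317.
Combined leverage = 1.5525 × 1.3317 = 2.0675.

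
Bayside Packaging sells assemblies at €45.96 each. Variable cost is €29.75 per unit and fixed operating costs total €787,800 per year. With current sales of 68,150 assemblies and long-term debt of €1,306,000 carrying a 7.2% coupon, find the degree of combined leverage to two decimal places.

4.96

At 68,150 units, contribution = 68,150 × €16.21 = €1,104,711.50.
Subtracting fixed costs: EBIT = €1,104,711.50 − €787,800 = €316,911.50. Interest = €94,032.00.
DOL = €1,104,711.50 ÷ €316,911.50 = 3.4859; DFL = €316,911.50 ÷ €222,879.50 = 1.4219.
Combined leverage = 3.4859 × 1.4219 = 4.9566.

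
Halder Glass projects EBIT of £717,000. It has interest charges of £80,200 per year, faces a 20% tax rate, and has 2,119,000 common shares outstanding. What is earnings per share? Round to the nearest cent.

£0.24

Pre-tax income = £717,000 − £80,200.00 = £636,800.00.
After tax at 20%: net income = £636,800.00 × 0.80 = £509,440.00.
EPS = £509,440.00 ÷ 2,119,000 = £0.24.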